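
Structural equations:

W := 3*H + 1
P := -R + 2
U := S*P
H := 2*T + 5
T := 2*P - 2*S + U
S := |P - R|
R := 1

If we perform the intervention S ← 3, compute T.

-1

do(S=3) replaces the equation S := |P - R| with the constant S = 3.
P = -R + 2  [with R=1]  = 1
U = S*P  [with S=3, P=1]  = 3
T = 2*P - 2*S + U  [with P=1, S=3, U=3]  = -1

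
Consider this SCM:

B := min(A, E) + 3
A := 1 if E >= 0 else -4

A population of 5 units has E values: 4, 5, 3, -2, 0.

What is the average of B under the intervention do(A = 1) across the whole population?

3.2

Under do(A=1), A's equation is replaced by A=1 for every unit. Per-unit B: 4, 4, 4, 1, 3. Mean = 3.2.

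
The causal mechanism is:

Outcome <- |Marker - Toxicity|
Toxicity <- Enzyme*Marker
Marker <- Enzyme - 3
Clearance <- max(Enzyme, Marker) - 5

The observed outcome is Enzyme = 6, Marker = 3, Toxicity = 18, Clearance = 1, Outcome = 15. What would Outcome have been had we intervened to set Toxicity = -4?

do(Toxicity=-4) replaces the equation Toxicity <- Enzyme*Marker with the constant Toxicity = -4.
Marker = Enzyme - 3  [with Enzyme=6]  = 3
Outcome = |Marker - Toxicity|  [with Marker=3, Toxicity=-4]  = 7

7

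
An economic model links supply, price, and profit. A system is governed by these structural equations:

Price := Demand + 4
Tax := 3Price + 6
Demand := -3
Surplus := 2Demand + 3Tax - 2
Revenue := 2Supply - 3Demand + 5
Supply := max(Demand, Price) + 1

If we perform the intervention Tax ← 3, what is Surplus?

The intervention breaks the incoming arrows to Tax: Tax := 3Price + 6 no longer applies, and Tax = 3.
Surplus = 2Demand + 3Tax - 2  [with Demand=-3, Tax=3]  = 1

1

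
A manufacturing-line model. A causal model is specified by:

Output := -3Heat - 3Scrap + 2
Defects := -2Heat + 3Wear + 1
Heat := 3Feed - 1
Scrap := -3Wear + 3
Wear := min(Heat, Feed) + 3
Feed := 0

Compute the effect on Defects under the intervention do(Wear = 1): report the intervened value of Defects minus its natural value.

The intervention breaks the incoming arrows to Wear: Wear := min(Heat, Feed) + 3 no longer applies, and Wear = 1.
Heat = 3Feed - 1  [with Feed=0]  = -1
Defects = -2Heat + 3Wear + 1  [with Heat=-1, Wear=1]  = 6
Without intervention: Heat = 3Feed - 1  [with Feed=0]  = -1; Wear = min(Heat, Feed) + 3  [with Heat=-1, Feed=0]  = 2; Defects = -2Heat + 3Wear + 1  [with Heat=-1, Wear=2]  = 9.
Change = 6 − 9 = -3.

-3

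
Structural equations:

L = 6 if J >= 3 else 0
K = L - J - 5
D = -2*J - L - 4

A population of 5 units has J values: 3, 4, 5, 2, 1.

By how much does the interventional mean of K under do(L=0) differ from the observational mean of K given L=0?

-1.5

do(L=0) breaks L's dependence on J. With L=0 fixed, K across the units is -8, -9, -10, -7, -6, mean -8.
Observing L=0 restricts to units where L's equation naturally yields 0: J ∈ {2, 1}. In that subpopulation K = -7, -6, mean -6.5.
Difference = -8 − (-6.5) = -1.5.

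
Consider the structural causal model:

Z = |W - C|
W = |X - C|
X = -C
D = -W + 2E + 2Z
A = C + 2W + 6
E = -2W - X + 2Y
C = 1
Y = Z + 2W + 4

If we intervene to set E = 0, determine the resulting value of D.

0

do(E=0) replaces the equation E = -2W - X + 2Y with the constant E = 0.
X = -C  [with C=1]  = -1
W = |X - C|  [with X=-1, C=1]  = 2
Z = |W - C|  [with W=2, C=1]  = 1
D = -W + 2E + 2Z  [with W=2, E=0, Z=1]  = 0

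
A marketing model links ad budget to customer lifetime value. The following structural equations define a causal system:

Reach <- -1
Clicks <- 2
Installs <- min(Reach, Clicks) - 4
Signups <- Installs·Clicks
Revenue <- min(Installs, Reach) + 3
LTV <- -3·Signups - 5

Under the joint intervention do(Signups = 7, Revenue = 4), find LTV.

The joint intervention fixes Signups = 7, Revenue = 4, removing each variable's own equation.
LTV = -3·Signups - 5  [with Signups=7]  = -26

-26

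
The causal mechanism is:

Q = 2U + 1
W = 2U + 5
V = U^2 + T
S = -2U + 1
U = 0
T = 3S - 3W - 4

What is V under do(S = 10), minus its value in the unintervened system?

27

Under do(S=10), the mechanism S = -2U + 1 is discarded; S is fixed at 10.
W = 2U + 5  [with U=0]  = 5
T = 3S - 3W - 4  [with S=10, W=5]  = 11
V = U^2 + T  [with U=0, T=11]  = 11
Without intervention: S = -2U + 1  [with U=0]  = 1; W = 2U + 5  [with U=0]  = 5; T = 3S - 3W - 4  [with S=1, W=5]  = -16; V = U^2 + T  [with U=0, T=-16]  = -16.
Change = 11 − (-16) = 27.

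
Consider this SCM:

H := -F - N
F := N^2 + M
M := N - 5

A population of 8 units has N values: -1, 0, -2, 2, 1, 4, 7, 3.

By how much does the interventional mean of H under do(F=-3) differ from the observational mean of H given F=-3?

The intervention sets F=-3 in all 8 units regardless of N. Recomputing H per unit gives 4, 3, 5, 1, 2, -1, -4, 0; average 1.25.
E[H|F=-3] averages over only the 2 units with F=-3 (N = -2, 1): H = 5, 2, mean 3.5.
Difference = 1.25 − 3.5 = -2.25.

-2.25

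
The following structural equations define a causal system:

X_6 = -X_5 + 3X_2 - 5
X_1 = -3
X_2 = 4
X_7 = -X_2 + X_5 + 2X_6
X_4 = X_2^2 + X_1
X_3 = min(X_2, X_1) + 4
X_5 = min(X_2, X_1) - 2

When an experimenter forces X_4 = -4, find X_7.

The intervention breaks the incoming arrows to X_4: X_4 = X_2^2 + X_1 no longer applies, and X_4 = -4.
No directed path runs from X_4 to X_7, so X_7 keeps its natural value.
X_5 = min(X_2, X_1) - 2  [with X_2=4, X_1=-3]  = -5
X_6 = -X_5 + 3X_2 - 5  [with X_5=-5, X_2=4]  = 12
X_7 = -X_2 + X_5 + 2X_6  [with X_2=4, X_5=-5, X_6=12]  = 15

15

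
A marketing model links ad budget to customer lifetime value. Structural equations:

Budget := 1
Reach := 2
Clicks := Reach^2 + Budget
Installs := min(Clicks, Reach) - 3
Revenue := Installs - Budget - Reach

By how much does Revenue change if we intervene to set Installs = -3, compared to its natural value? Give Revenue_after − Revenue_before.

Intervening sets Installs = -3 and removes its equation (Installs := min(Clicks, Reach) - 3).
Revenue = Installs - Budget - Reach  [with Installs=-3, Budget=1, Reach=2]  = -6
Without intervention: Clicks = Reach^2 + Budget  [with Reach=2, Budget=1]  = 5; Installs = min(Clicks, Reach) - 3  [with Clicks=5, Reach=2]  = -1; Revenue = Installs - Budget - Reach  [with Installs=-1, Budget=1, Reach=2]  = -4.
Change = -6 − (-4) = -2.

-2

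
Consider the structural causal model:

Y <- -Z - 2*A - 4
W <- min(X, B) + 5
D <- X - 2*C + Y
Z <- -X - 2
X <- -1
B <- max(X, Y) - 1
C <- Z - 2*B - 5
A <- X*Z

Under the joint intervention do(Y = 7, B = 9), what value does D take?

The joint intervention fixes Y = 7, B = 9, removing each variable's own equation.
Z = -X - 2  [with X=-1]  = -1
C = Z - 2*B - 5  [with Z=-1, B=9]  = -24
D = X - 2*C + Y  [with X=-1, C=-24, Y=7]  = 54

54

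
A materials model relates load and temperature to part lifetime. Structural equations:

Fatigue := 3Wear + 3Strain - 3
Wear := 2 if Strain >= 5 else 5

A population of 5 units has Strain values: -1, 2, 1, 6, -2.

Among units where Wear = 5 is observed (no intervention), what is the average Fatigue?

12

Conditioning on Wear=5 selects the 4 unit(s) with Strain ∈ {-1, 2, 1, -2}. Their Fatigue values: 9, 18, 15, 6. Mean = 12.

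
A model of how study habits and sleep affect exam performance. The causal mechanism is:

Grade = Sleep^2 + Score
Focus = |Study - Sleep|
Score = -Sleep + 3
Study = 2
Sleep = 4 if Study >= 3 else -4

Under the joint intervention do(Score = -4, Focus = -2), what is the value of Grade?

The joint intervention fixes Score = -4, Focus = -2, removing each variable's own equation.
Sleep = 4 if Study >= 3 else -4  [with Study=2]  = -4
Grade = Sleep^2 + Score  [with Sleep=-4, Score=-4]  = 12

12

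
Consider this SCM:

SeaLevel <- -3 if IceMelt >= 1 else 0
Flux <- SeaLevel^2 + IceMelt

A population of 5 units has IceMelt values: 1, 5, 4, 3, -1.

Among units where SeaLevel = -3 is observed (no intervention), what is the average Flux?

Observing SeaLevel=-3 restricts to units where SeaLevel's equation naturally yields -3: IceMelt ∈ {1, 5, 4, 3}. In that subpopulation Flux = 10, 14, 13, 12, mean 12.25.

12.25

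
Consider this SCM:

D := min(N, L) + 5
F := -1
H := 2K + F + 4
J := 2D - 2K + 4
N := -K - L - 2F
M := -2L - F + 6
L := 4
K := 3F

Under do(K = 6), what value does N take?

-8

The intervention breaks the incoming arrows to K: K := 3F no longer applies, and K = 6.
N = -K - L - 2F  [with K=6, L=4, F=-1]  = -8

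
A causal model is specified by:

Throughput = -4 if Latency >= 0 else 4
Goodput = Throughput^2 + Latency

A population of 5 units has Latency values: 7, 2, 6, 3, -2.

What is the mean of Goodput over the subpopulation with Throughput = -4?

20.5

Conditioning on Throughput=-4 selects the 4 unit(s) with Latency ∈ {7, 2, 6, 3}. Their Goodput values: 23, 18, 22, 19. Mean = 20.5.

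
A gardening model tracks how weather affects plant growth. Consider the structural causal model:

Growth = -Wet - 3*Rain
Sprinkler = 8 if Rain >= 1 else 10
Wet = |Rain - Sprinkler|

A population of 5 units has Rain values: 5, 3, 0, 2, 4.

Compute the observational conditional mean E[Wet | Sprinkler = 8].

E[Wet|Sprinkler=8] averages over only the 4 units with Sprinkler=8 (Rain = 5, 3, 2, 4): Wet = 3, 5, 6, 4, mean 4.5.

4.5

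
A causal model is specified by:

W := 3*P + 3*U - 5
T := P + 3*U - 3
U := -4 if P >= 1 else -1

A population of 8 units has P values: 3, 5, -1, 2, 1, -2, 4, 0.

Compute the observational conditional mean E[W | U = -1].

Conditioning on U=-1 selects the 3 unit(s) with P ∈ {-1, -2, 0}. Their W values: -11, -14, -8. Mean = -11.

-11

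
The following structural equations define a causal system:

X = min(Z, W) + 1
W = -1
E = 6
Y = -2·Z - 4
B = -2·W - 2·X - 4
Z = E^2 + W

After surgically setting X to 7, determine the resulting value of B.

Under do(X=7), the mechanism X = min(Z, W) + 1 is discarded; X is fixed at 7.
B = -2·W - 2·X - 4  [with W=-1, X=7]  = -16

-16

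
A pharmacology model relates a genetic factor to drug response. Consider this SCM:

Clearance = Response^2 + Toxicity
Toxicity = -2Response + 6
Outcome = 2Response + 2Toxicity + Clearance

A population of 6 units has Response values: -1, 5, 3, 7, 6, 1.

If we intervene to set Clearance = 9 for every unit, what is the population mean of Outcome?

The intervention sets Clearance=9 in all 6 units regardless of Response. Recomputing Outcome per unit gives 23, 11, 15, 7, 9, 19; average 14.

14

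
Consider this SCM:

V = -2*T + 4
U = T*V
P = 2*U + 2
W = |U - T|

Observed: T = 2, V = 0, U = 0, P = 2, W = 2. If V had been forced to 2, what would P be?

Under do(V=2), the mechanism V = -2*T + 4 is discarded; V is fixed at 2.
U = T*V  [with T=2, V=2]  = 4
P = 2*U + 2  [with U=4]  = 10

10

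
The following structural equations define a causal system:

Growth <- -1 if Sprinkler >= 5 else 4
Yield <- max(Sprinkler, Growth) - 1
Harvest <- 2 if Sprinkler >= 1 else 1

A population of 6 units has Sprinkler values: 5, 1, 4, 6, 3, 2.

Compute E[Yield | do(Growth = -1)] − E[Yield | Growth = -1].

do(Growth=-1) breaks Growth's dependence on Sprinkler. With Growth=-1 fixed, Yield across the units is 4, 0, 3, 5, 2, 1, mean 2.5.
E[Yield|Growth=-1] averages over only the 2 units with Growth=-1 (Sprinkler = 5, 6): Yield = 4, 5, mean 4.5.
Difference = 2.5 − 4.5 = -2.

-2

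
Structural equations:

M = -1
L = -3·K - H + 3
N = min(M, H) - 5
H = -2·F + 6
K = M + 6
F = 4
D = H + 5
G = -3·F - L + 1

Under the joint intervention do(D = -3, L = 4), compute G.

Under do(D = -3, L = 4), each intervened variable's structural equation is replaced by its fixed value.
G = -3·F - L + 1  [with F=4, L=4]  = -15

-15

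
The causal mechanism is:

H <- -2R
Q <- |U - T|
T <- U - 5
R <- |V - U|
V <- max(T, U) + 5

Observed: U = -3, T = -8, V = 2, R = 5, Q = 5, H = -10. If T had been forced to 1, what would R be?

Under do(T=1), the mechanism T <- U - 5 is discarded; T is fixed at 1.
V = max(T, U) + 5  [with T=1, U=-3]  = 6
R = |V - U|  [with V=6, U=-3]  = 9

9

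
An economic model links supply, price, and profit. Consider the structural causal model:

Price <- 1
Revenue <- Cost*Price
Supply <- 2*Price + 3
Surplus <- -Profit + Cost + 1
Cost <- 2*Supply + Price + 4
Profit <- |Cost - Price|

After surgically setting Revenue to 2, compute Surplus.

2

Under do(Revenue=2), the mechanism Revenue <- Cost*Price is discarded; Revenue is fixed at 2.
Since Surplus is not a descendant of the intervened variable, it is unaffected.
Supply = 2*Price + 3  [with Price=1]  = 5
Cost = 2*Supply + Price + 4  [with Supply=5, Price=1]  = 15
Profit = |Cost - Price|  [with Cost=15, Price=1]  = 14
Surplus = -Profit + Cost + 1  [with Profit=14, Cost=15]  = 2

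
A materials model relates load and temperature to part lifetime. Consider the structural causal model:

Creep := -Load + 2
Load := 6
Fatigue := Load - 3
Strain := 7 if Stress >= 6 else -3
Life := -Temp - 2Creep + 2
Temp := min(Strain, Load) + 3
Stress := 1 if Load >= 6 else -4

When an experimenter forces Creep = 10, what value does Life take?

Under do(Creep=10), the mechanism Creep := -Load + 2 is discarded; Creep is fixed at 10.
Stress = 1 if Load >= 6 else -4  [with Load=6]  = 1
Strain = 7 if Stress >= 6 else -3  [with Stress=1]  = -3
Temp = min(Strain, Load) + 3  [with Strain=-3, Load=6]  = 0
Life = -Temp - 2Creep + 2  [with Temp=0, Creep=10]  = -18

-18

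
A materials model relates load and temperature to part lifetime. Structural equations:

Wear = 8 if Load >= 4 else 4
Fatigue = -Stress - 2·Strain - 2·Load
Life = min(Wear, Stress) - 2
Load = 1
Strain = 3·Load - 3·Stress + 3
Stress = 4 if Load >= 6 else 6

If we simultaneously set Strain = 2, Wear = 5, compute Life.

3

Setting Strain = 2, Wear = 5 by intervention discards those variables' equations.
Stress = 4 if Load >= 6 else 6  [with Load=1]  = 6
Life = min(Wear, Stress) - 2  [with Wear=5, Stress=6]  = 3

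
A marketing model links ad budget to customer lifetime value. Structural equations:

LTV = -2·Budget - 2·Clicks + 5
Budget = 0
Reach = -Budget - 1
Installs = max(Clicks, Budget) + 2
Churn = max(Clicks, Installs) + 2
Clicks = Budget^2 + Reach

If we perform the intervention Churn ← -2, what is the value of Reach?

Under do(Churn=-2), the mechanism Churn = max(Clicks, Installs) + 2 is discarded; Churn is fixed at -2.
No directed path runs from Churn to Reach, so Reach keeps its natural value.
Reach = -Budget - 1  [with Budget=0]  = -1

-1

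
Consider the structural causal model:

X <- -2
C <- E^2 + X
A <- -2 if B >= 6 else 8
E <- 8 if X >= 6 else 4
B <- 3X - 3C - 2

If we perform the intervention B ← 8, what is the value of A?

-2

Intervening sets B = 8 and removes its equation (B <- 3X - 3C - 2).
A = -2 if B >= 6 else 8  [with B=8]  = -2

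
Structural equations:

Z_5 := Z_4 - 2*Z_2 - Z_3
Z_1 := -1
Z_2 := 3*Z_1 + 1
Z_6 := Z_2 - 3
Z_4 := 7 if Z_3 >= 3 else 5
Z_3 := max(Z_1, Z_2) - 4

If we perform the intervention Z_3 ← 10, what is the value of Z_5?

1

do(Z_3=10) replaces the equation Z_3 := max(Z_1, Z_2) - 4 with the constant Z_3 = 10.
Z_2 = 3*Z_1 + 1  [with Z_1=-1]  = -2
Z_4 = 7 if Z_3 >= 3 else 5  [with Z_3=10]  = 7
Z_5 = Z_4 - 2*Z_2 - Z_3  [with Z_4=7, Z_2=-2, Z_3=10]  = 1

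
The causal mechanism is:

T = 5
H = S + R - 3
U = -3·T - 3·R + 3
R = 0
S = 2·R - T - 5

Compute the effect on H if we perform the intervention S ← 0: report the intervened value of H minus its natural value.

Intervening sets S = 0 and removes its equation (S = 2·R - T - 5).
H = S + R - 3  [with S=0, R=0]  = -3
Without intervention: S = 2·R - T - 5  [with R=0, T=5]  = -10; H = S + R - 3  [with S=-10, R=0]  = -13.
Change = -3 − (-13) = 10.

10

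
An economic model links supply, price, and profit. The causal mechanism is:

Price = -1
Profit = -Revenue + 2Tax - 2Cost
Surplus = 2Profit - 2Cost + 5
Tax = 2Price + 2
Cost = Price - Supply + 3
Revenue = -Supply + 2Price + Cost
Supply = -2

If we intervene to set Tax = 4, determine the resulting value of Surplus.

Under do(Tax=4), the mechanism Tax = 2Price + 2 is discarded; Tax is fixed at 4.
Cost = Price - Supply + 3  [with Price=-1, Supply=-2]  = 4
Revenue = -Supply + 2Price + Cost  [with Supply=-2, Price=-1, Cost=4]  = 4
Profit = -Revenue + 2Tax - 2Cost  [with Revenue=4, Tax=4, Cost=4]  = -4
Surplus = 2Profit - 2Cost + 5  [with Profit=-4, Cost=4]  = -11

-11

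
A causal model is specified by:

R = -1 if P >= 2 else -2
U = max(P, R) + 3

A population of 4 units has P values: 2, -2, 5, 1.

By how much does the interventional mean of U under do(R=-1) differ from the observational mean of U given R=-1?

-1.75

Every unit gets R=-1 under the intervention. U values become 5, 2, 8, 4; E[U|do(R=-1)] = 4.75.
Observing R=-1 restricts to units where R's equation naturally yields -1: P ∈ {2, 5}. In that subpopulation U = 5, 8, mean 6.5.
Difference = 4.75 − 6.5 = -1.75.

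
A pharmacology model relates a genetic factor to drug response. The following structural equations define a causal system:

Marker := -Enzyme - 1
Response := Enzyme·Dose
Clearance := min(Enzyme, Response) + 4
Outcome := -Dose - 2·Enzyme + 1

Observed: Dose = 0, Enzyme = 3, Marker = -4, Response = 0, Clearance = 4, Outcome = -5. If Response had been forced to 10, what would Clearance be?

7

Intervening sets Response = 10 and removes its equation (Response := Enzyme·Dose).
Clearance = min(Enzyme, Response) + 4  [with Enzyme=3, Response=10]  = 7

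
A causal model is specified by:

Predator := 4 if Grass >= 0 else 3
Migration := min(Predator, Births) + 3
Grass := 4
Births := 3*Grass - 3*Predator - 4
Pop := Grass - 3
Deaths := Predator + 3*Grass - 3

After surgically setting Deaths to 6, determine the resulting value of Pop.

1

Under do(Deaths=6), the mechanism Deaths := Predator + 3*Grass - 3 is discarded; Deaths is fixed at 6.
Since Pop is not a descendant of the intervened variable, it is unaffected.
Pop = Grass - 3  [with Grass=4]  = 1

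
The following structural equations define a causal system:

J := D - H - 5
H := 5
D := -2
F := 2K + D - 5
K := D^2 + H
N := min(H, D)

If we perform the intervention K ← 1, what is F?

-5

The intervention breaks the incoming arrows to K: K := D^2 + H no longer applies, and K = 1.
F = 2K + D - 5  [with K=1, D=-2]  = -5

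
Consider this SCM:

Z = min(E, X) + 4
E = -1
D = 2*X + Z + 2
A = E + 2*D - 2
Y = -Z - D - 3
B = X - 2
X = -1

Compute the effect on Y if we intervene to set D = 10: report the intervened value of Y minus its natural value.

Under do(D=10), the mechanism D = 2*X + Z + 2 is discarded; D is fixed at 10.
Z = min(E, X) + 4  [with E=-1, X=-1]  = 3
Y = -Z - D - 3  [with Z=3, D=10]  = -16
Without intervention: Z = min(E, X) + 4  [with E=-1, X=-1]  = 3; D = 2*X + Z + 2  [with X=-1, Z=3]  = 3; Y = -Z - D - 3  [with Z=3, D=3]  = -9.
Change = -16 − (-9) = -7.

-7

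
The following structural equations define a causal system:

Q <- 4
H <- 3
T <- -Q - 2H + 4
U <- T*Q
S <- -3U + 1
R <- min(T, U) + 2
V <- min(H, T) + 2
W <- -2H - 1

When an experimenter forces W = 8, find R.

The intervention breaks the incoming arrows to W: W <- -2H - 1 no longer applies, and W = 8.
R is not downstream of the intervention, so its value is determined by the original equations.
T = -Q - 2H + 4  [with Q=4, H=3]  = -6
U = T*Q  [with T=-6, Q=4]  = -24
R = min(T, U) + 2  [with T=-6, U=-24]  = -22

-22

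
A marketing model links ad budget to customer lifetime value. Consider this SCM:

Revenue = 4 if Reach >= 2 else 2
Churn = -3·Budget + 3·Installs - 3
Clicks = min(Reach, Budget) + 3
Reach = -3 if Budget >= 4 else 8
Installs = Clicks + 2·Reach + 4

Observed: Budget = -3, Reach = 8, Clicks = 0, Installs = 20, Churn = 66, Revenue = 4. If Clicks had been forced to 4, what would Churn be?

do(Clicks=4) replaces the equation Clicks = min(Reach, Budget) + 3 with the constant Clicks = 4.
Reach = -3 if Budget >= 4 else 8  [with Budget=-3]  = 8
Installs = Clicks + 2·Reach + 4  [with Clicks=4, Reach=8]  = 24
Churn = -3·Budget + 3·Installs - 3  [with Budget=-3, Installs=24]  = 78

78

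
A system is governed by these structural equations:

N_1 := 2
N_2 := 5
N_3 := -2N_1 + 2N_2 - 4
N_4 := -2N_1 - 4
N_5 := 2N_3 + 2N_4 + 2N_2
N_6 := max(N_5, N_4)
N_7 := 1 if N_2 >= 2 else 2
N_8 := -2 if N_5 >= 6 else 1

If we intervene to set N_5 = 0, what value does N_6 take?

0

The intervention breaks the incoming arrows to N_5: N_5 := 2N_3 + 2N_4 + 2N_2 no longer applies, and N_5 = 0.
N_4 = -2N_1 - 4  [with N_1=2]  = -8
N_6 = max(N_5, N_4)  [with N_5=0, N_4=-8]  = 0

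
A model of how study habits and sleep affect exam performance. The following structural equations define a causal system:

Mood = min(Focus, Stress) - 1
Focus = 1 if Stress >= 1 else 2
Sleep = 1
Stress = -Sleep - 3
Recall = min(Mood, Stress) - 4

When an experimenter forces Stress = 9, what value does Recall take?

do(Stress=9) replaces the equation Stress = -Sleep - 3 with the constant Stress = 9.
Focus = 1 if Stress >= 1 else 2  [with Stress=9]  = 1
Mood = min(Focus, Stress) - 1  [with Focus=1, Stress=9]  = 0
Recall = min(Mood, Stress) - 4  [with Mood=0, Stress=9]  = -4

-4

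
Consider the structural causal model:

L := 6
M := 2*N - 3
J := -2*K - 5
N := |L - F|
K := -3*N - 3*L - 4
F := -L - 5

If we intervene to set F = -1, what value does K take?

-43

Under do(F=-1), the mechanism F := -L - 5 is discarded; F is fixed at -1.
N = |L - F|  [with L=6, F=-1]  = 7
K = -3*N - 3*L - 4  [with N=7, L=6]  = -43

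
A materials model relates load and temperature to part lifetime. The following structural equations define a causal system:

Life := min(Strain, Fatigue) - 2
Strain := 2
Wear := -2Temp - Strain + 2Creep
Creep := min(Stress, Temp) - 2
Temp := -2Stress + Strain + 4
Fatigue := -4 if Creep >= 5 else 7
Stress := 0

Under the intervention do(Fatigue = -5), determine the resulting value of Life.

Intervening sets Fatigue = -5 and removes its equation (Fatigue := -4 if Creep >= 5 else 7).
Life = min(Strain, Fatigue) - 2  [with Strain=2, Fatigue=-5]  = -7

-7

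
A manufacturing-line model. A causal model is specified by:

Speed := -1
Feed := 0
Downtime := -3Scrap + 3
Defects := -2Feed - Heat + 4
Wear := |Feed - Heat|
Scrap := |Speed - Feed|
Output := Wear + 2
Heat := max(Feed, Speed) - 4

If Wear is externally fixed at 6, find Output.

8

The intervention breaks the incoming arrows to Wear: Wear := |Feed - Heat| no longer applies, and Wear = 6.
Output = Wear + 2  [with Wear=6]  = 8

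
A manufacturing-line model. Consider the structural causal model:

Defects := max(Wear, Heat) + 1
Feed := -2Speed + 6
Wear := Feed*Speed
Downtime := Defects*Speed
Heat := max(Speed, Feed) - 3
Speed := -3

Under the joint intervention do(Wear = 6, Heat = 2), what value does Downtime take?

The joint intervention fixes Wear = 6, Heat = 2, removing each variable's own equation.
Defects = max(Wear, Heat) + 1  [with Wear=6, Heat=2]  = 7
Downtime = Defects*Speed  [with Defects=7, Speed=-3]  = -21

-21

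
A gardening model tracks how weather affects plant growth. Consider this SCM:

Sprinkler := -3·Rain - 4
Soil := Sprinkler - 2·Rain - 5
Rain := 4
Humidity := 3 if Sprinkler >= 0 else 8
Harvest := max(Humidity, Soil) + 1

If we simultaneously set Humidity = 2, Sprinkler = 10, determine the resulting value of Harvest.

The joint intervention fixes Humidity = 2, Sprinkler = 10, removing each variable's own equation.
Soil = Sprinkler - 2·Rain - 5  [with Sprinkler=10, Rain=4]  = -3
Harvest = max(Humidity, Soil) + 1  [with Humidity=2, Soil=-3]  = 3

3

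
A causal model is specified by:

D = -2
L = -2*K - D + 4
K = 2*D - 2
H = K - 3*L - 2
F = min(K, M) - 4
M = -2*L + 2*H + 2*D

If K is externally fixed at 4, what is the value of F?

0

Under do(K=4), the mechanism K = 2*D - 2 is discarded; K is fixed at 4.
L = -2*K - D + 4  [with K=4, D=-2]  = -2
H = K - 3*L - 2  [with K=4, L=-2]  = 8
M = -2*L + 2*H + 2*D  [with L=-2, H=8, D=-2]  = 16
F = min(K, M) - 4  [with K=4, M=16]  = 0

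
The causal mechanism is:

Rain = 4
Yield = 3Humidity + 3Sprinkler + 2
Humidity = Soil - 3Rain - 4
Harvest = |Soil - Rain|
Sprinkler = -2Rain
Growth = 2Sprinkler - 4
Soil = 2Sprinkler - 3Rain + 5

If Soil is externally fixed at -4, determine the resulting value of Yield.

-82

The intervention breaks the incoming arrows to Soil: Soil = 2Sprinkler - 3Rain + 5 no longer applies, and Soil = -4.
Sprinkler = -2Rain  [with Rain=4]  = -8
Humidity = Soil - 3Rain - 4  [with Soil=-4, Rain=4]  = -20
Yield = 3Humidity + 3Sprinkler + 2  [with Humidity=-20, Sprinkler=-8]  = -82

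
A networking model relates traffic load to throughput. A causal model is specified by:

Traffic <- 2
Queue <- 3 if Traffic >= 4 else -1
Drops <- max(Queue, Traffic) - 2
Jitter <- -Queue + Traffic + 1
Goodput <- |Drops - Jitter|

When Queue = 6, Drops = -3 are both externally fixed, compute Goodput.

Under do(Queue = 6, Drops = -3), each intervened variable's structural equation is replaced by its fixed value.
Jitter = -Queue + Traffic + 1  [with Queue=6, Traffic=2]  = -3
Goodput = |Drops - Jitter|  [with Drops=-3, Jitter=-3]  = 0

0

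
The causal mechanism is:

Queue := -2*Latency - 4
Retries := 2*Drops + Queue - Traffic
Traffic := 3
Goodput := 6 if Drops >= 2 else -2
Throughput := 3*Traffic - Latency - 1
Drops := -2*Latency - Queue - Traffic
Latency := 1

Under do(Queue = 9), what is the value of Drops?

The intervention breaks the incoming arrows to Queue: Queue := -2*Latency - 4 no longer applies, and Queue = 9.
Drops = -2*Latency - Queue - Traffic  [with Latency=1, Queue=9, Traffic=3]  = -14

-14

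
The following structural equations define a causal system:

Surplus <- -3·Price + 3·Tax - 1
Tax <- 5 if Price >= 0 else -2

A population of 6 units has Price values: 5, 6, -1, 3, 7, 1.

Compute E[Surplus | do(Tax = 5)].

Every unit gets Tax=5 under the intervention. Surplus values become -1, -4, 17, 5, -7, 11; E[Surplus|do(Tax=5)] = 3.5.

3.5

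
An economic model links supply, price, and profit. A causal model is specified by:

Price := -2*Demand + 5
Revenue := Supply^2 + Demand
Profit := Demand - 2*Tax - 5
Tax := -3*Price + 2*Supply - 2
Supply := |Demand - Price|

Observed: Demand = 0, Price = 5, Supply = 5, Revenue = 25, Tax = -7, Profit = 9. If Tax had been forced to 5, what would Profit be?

-15

The intervention breaks the incoming arrows to Tax: Tax := -3*Price + 2*Supply - 2 no longer applies, and Tax = 5.
Profit = Demand - 2*Tax - 5  [with Demand=0, Tax=5]  = -15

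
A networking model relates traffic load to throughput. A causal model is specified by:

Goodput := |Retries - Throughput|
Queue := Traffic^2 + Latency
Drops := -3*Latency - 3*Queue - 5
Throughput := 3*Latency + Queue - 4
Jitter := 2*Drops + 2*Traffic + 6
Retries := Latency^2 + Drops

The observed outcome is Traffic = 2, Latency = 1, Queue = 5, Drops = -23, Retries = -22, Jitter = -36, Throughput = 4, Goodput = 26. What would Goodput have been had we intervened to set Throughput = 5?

do(Throughput=5) replaces the equation Throughput := 3*Latency + Queue - 4 with the constant Throughput = 5.
Queue = Traffic^2 + Latency  [with Traffic=2, Latency=1]  = 5
Drops = -3*Latency - 3*Queue - 5  [with Latency=1, Queue=5]  = -23
Retries = Latency^2 + Drops  [with Latency=1, Drops=-23]  = -22
Goodput = |Retries - Throughput|  [with Retries=-22, Throughput=5]  = 27

27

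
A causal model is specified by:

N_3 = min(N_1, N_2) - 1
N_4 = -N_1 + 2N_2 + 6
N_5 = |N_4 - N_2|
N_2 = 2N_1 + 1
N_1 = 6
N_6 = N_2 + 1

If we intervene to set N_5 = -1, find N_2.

Under do(N_5=-1), the mechanism N_5 = |N_4 - N_2| is discarded; N_5 is fixed at -1.
No directed path runs from N_5 to N_2, so N_2 keeps its natural value.
N_2 = 2N_1 + 1  [with N_1=6]  = 13

13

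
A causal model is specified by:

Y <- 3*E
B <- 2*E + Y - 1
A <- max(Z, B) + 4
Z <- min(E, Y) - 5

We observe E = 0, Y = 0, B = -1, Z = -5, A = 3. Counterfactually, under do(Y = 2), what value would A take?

5

do(Y=2) replaces the equation Y <- 3*E with the constant Y = 2.
B = 2*E + Y - 1  [with E=0, Y=2]  = 1
Z = min(E, Y) - 5  [with E=0, Y=2]  = -5
A = max(Z, B) + 4  [with Z=-5, B=1]  = 5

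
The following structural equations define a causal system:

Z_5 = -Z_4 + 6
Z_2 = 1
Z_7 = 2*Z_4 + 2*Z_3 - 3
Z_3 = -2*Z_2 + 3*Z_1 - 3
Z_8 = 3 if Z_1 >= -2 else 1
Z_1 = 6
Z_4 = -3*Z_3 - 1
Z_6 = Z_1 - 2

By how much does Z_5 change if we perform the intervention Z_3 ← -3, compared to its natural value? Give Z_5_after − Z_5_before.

-48

do(Z_3=-3) replaces the equation Z_3 = -2*Z_2 + 3*Z_1 - 3 with the constant Z_3 = -3.
Z_4 = -3*Z_3 - 1  [with Z_3=-3]  = 8
Z_5 = -Z_4 + 6  [with Z_4=8]  = -2
Without intervention: Z_3 = -2*Z_2 + 3*Z_1 - 3  [with Z_2=1, Z_1=6]  = 13; Z_4 = -3*Z_3 - 1  [with Z_3=13]  = -40; Z_5 = -Z_4 + 6  [with Z_4=-40]  = 46.
Change = -2 − 46 = -48.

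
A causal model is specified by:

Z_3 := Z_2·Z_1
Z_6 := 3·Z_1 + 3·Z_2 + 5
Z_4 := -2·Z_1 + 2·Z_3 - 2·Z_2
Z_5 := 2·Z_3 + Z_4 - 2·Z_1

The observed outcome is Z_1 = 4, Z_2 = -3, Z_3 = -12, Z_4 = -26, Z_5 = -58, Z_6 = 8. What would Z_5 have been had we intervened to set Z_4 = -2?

-34

Intervening sets Z_4 = -2 and removes its equation (Z_4 := -2·Z_1 + 2·Z_3 - 2·Z_2).
Z_3 = Z_2·Z_1  [with Z_2=-3, Z_1=4]  = -12
Z_5 = 2·Z_3 + Z_4 - 2·Z_1  [with Z_3=-12, Z_4=-2, Z_1=4]  = -34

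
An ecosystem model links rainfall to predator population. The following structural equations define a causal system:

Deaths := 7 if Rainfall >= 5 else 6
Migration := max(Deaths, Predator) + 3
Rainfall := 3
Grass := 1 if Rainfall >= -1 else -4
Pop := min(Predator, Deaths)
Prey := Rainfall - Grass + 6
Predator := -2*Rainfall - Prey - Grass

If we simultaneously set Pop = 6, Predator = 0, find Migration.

9

Setting Pop = 6, Predator = 0 by intervention discards those variables' equations.
Deaths = 7 if Rainfall >= 5 else 6  [with Rainfall=3]  = 6
Migration = max(Deaths, Predator) + 3  [with Deaths=6, Predator=0]  = 9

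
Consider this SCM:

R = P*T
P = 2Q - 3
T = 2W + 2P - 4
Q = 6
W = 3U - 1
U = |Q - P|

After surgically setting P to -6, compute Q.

6

Under do(P=-6), the mechanism P = 2Q - 3 is discarded; P is fixed at -6.
Q is not downstream of the intervention, so its value is determined by the original equations.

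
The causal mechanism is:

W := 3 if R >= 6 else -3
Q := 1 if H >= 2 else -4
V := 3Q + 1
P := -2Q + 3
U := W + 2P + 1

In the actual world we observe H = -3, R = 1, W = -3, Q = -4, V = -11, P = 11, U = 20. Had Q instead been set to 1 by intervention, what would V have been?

Intervening sets Q = 1 and removes its equation (Q := 1 if H >= 2 else -4).
V = 3Q + 1  [with Q=1]  = 4

4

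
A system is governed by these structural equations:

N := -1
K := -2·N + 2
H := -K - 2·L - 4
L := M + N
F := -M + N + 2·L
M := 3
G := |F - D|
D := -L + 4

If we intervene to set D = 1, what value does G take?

1

Intervening sets D = 1 and removes its equation (D := -L + 4).
L = M + N  [with M=3, N=-1]  = 2
F = -M + N + 2·L  [with M=3, N=-1, L=2]  = 0
G = |F - D|  [with F=0, D=1]  = 1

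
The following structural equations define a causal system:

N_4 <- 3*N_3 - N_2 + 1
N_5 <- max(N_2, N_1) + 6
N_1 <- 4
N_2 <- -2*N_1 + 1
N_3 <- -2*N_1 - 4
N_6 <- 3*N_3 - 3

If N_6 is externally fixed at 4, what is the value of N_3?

-12

do(N_6=4) replaces the equation N_6 <- 3*N_3 - 3 with the constant N_6 = 4.
N_3 is not downstream of the intervention, so its value is determined by the original equations.
N_3 = -2*N_1 - 4  [with N_1=4]  = -12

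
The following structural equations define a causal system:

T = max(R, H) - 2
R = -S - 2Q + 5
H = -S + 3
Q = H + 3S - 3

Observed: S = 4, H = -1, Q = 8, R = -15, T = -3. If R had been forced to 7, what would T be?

5

Intervening sets R = 7 and removes its equation (R = -S - 2Q + 5).
H = -S + 3  [with S=4]  = -1
T = max(R, H) - 2  [with R=7, H=-1]  = 5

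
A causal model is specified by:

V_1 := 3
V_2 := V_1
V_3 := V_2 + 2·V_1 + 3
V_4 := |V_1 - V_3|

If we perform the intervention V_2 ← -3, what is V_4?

3

Under do(V_2=-3), the mechanism V_2 := V_1 is discarded; V_2 is fixed at -3.
V_3 = V_2 + 2·V_1 + 3  [with V_2=-3, V_1=3]  = 6
V_4 = |V_1 - V_3|  [with V_1=3, V_3=6]  = 3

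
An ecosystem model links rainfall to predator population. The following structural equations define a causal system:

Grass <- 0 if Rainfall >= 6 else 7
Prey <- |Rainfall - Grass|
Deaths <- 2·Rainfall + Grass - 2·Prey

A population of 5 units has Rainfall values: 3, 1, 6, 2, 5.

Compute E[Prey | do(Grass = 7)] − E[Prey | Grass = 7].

Under do(Grass=7), Grass's equation is replaced by Grass=7 for every unit. Per-unit Prey: 4, 6, 1, 5, 2. Mean = 3.6.
Observing Grass=7 restricts to units where Grass's equation naturally yields 7: Rainfall ∈ {3, 1, 2, 5}. In that subpopulation Prey = 4, 6, 5, 2, mean 4.25.
Difference = 3.6 − 4.25 = -0.65.

-0.65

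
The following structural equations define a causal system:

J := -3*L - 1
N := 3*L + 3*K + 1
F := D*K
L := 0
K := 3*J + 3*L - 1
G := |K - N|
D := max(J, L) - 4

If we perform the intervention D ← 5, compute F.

The intervention breaks the incoming arrows to D: D := max(J, L) - 4 no longer applies, and D = 5.
J = -3*L - 1  [with L=0]  = -1
K = 3*J + 3*L - 1  [with J=-1, L=0]  = -4
F = D*K  [with D=5, K=-4]  = -20

-20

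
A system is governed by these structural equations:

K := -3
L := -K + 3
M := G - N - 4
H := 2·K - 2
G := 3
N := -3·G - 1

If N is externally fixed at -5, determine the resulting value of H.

do(N=-5) replaces the equation N := -3·G - 1 with the constant N = -5.
H is not downstream of the intervention, so its value is determined by the original equations.
H = 2·K - 2  [with K=-3]  = -8

-8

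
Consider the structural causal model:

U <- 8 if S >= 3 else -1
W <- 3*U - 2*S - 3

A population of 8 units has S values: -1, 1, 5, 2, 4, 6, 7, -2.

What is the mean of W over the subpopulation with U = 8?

Conditioning on U=8 selects the 4 unit(s) with S ∈ {5, 4, 6, 7}. Their W values: 11, 13, 9, 7. Mean = 10.

10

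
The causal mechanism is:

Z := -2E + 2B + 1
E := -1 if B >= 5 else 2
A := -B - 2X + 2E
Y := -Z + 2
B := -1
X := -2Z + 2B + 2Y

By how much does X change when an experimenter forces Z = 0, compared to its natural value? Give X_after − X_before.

-20

do(Z=0) replaces the equation Z := -2E + 2B + 1 with the constant Z = 0.
Y = -Z + 2  [with Z=0]  = 2
X = -2Z + 2B + 2Y  [with Z=0, B=-1, Y=2]  = 2
Without intervention: E = -1 if B >= 5 else 2  [with B=-1]  = 2; Z = -2E + 2B + 1  [with E=2, B=-1]  = -5; Y = -Z + 2  [with Z=-5]  = 7; X = -2Z + 2B + 2Y  [with Z=-5, B=-1, Y=7]  = 22.
Change = 2 − 22 = -20.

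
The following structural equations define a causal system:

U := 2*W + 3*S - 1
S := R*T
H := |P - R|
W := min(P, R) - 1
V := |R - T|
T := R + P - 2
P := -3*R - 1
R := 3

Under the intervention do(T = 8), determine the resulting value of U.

do(T=8) replaces the equation T := R + P - 2 with the constant T = 8.
P = -3*R - 1  [with R=3]  = -10
W = min(P, R) - 1  [with P=-10, R=3]  = -11
S = R*T  [with R=3, T=8]  = 24
U = 2*W + 3*S - 1  [with W=-11, S=24]  = 49

49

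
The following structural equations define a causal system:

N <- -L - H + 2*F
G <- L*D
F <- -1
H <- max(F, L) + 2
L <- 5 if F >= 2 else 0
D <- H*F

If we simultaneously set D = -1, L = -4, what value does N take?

Setting D = -1, L = -4 by intervention discards those variables' equations.
H = max(F, L) + 2  [with F=-1, L=-4]  = 1
N = -L - H + 2*F  [with L=-4, H=1, F=-1]  = 1

1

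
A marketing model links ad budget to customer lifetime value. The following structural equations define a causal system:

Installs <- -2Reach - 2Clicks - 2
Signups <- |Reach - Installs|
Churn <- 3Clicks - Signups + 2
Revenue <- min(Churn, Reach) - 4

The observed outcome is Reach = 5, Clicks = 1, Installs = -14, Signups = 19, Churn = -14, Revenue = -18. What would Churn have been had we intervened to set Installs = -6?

-6

do(Installs=-6) replaces the equation Installs <- -2Reach - 2Clicks - 2 with the constant Installs = -6.
Signups = |Reach - Installs|  [with Reach=5, Installs=-6]  = 11
Churn = 3Clicks - Signups + 2  [with Clicks=1, Signups=11]  = -6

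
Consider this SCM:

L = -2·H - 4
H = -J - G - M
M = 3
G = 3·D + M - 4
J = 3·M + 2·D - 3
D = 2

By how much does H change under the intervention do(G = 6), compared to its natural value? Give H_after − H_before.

-1

Intervening sets G = 6 and removes its equation (G = 3·D + M - 4).
J = 3·M + 2·D - 3  [with M=3, D=2]  = 10
H = -J - G - M  [with J=10, G=6, M=3]  = -19
Without intervention: J = 3·M + 2·D - 3  [with M=3, D=2]  = 10; G = 3·D + M - 4  [with D=2, M=3]  = 5; H = -J - G - M  [with J=10, G=5, M=3]  = -18.
Change = -19 − (-18) = -1.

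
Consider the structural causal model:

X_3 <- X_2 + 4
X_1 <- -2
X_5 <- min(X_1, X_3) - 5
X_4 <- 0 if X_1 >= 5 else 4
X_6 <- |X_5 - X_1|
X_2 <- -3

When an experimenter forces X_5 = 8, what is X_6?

The intervention breaks the incoming arrows to X_5: X_5 <- min(X_1, X_3) - 5 no longer applies, and X_5 = 8.
X_6 = |X_5 - X_1|  [with X_5=8, X_1=-2]  = 10

10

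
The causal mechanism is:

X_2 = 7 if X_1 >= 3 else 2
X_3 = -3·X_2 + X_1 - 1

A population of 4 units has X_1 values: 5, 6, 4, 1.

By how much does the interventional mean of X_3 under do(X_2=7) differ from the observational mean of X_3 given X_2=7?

The intervention sets X_2=7 in all 4 units regardless of X_1. Recomputing X_3 per unit gives -17, -16, -18, -21; average -18.
E[X_3|X_2=7] averages over only the 3 units with X_2=7 (X_1 = 5, 6, 4): X_3 = -17, -16, -18, mean -17.
Difference = -18 − (-17) = -1.

-1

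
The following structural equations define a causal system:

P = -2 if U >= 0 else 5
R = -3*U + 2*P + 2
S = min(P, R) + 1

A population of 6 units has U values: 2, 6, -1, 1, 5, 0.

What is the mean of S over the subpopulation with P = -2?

Observing P=-2 restricts to units where P's equation naturally yields -2: U ∈ {2, 6, 1, 5, 0}. In that subpopulation S = -7, -19, -4, -16, -1, mean -9.4.

-9.4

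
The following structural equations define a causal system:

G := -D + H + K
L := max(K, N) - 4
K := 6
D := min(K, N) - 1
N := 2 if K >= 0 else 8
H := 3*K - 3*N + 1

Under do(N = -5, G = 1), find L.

2

The joint intervention fixes N = -5, G = 1, removing each variable's own equation.
L = max(K, N) - 4  [with K=6, N=-5]  = 2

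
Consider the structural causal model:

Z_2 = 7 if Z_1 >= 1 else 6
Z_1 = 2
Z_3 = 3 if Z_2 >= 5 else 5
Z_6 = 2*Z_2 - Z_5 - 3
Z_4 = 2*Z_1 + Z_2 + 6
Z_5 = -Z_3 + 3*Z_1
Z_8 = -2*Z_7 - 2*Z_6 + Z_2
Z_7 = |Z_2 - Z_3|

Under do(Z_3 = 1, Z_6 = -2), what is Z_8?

-1

Setting Z_3 = 1, Z_6 = -2 by intervention discards those variables' equations.
Z_2 = 7 if Z_1 >= 1 else 6  [with Z_1=2]  = 7
Z_7 = |Z_2 - Z_3|  [with Z_2=7, Z_3=1]  = 6
Z_8 = -2*Z_7 - 2*Z_6 + Z_2  [with Z_7=6, Z_6=-2, Z_2=7]  = -1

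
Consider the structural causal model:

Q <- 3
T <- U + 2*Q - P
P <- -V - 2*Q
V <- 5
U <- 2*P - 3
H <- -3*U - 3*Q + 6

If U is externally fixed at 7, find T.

24

Intervening sets U = 7 and removes its equation (U <- 2*P - 3).
P = -V - 2*Q  [with V=5, Q=3]  = -11
T = U + 2*Q - P  [with U=7, Q=3, P=-11]  = 24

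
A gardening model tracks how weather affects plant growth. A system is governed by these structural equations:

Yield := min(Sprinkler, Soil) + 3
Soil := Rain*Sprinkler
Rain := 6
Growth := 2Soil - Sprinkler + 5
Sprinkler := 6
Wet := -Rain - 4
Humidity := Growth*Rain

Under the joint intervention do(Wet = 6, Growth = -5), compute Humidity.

-30

The joint intervention fixes Wet = 6, Growth = -5, removing each variable's own equation.
Humidity = Growth*Rain  [with Growth=-5, Rain=6]  = -30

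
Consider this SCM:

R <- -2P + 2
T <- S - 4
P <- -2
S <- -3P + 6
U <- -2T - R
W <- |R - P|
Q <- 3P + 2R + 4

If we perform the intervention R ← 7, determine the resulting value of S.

Under do(R=7), the mechanism R <- -2P + 2 is discarded; R is fixed at 7.
Since S is not a descendant of the intervened variable, it is unaffected.
S = -3P + 6  [with P=-2]  = 12

12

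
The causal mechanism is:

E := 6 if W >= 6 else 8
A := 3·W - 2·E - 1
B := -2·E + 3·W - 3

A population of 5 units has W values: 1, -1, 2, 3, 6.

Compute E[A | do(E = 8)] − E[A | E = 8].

2.85

do(E=8) breaks E's dependence on W. With E=8 fixed, A across the units is -14, -20, -11, -8, 1, mean -10.4.
E[A|E=8] averages over only the 4 units with E=8 (W = 1, -1, 2, 3): A = -14, -20, -11, -8, mean -13.25.
Difference = -10.4 − (-13.25) = 2.85.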